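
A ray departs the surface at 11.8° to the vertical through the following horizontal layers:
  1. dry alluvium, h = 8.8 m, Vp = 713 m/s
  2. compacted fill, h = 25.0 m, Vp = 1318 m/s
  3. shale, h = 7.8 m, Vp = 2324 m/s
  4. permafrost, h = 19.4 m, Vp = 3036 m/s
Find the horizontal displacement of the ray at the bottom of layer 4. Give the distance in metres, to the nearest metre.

p = sin θ₁/V₁ = sin 11.8°/713 = 2.8681e-04 s/m is conserved through the stack.
Layer 1: θ = 11.80°; offset = 8.8·tan 11.80° = 1.838 m.
Layer 2: sin θ = p·1318 = 0.3780 → θ = 22.21°; offset = 25.0·tan 22.21° = 10.208 m.
Layer 3: sin θ = p·2324 = 0.6665 → θ = 41.80°; offset = 7.8·tan 41.80° = 6.974 m.
Layer 4: sin θ = p·3036 = 0.8708 → θ = 60.55°; offset = 19.4·tan 60.55° = 34.355 m.
Summing the layer offsets gives 53.375 m.

53 m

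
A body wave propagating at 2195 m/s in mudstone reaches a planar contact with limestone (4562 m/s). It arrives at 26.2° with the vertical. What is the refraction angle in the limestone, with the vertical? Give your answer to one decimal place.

sin θ₁/V₁ = sin θ₂/V₂ ⇒ sin θ₂ = 4562·sin 26.2°/2195 = 4562·0.4415/2195 = 0.9176.
θ₂ = sin⁻¹(0.9176) = 66.58° (from vertical).

66.6°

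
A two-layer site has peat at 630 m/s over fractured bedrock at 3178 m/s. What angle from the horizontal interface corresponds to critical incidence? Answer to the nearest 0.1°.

At critical incidence the refracted ray runs along the interface (θ₂ = 90°), so sin θ_c = V₁/V₂.
θ_c = arcsin(630/3178) = arcsin 0.1982 = 11.43°.
Measured from the interface: 90° − 11.43° = 78.57°.

78.6°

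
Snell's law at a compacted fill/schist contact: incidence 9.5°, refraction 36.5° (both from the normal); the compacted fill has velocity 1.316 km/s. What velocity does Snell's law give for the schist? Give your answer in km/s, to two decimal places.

4.74 km/s

Snell's law: sin 9.5°/V₁ = sin 36.5°/V₂.
V₂ = V₁·sin 36.5°/sin 9.5° = 1.316 × 3.6039 = 4.74 km/s.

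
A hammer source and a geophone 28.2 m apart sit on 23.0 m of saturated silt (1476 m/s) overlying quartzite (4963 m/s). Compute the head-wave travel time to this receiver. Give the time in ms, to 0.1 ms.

35.4 ms

θ_c = arcsin(V₁/V₂) = arcsin(1476/4963) = 17.30°, cos θ_c = 0.9548.
Intercept time tᵢ = 2h cos θ_c / V₁ = 2·23.0·0.9548/1476 = 0.02976 s.
t = x/V₂ + tᵢ = 28.2/4963 + 0.02976 = 0.03544 s.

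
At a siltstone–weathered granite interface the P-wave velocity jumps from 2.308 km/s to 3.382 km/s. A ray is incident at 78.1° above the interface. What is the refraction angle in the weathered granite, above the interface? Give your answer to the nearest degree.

72°

Angle from the normal: 90° − 78.1° = 11.9°.
sin θ₁/V₁ = sin θ₂/V₂ ⇒ sin θ₂ = 3.382·sin 11.9°/2.308 = 3.382·0.2062/2.308 = 0.3022.
θ₂ = sin⁻¹(0.3022) = 17.59° (from vertical).
From the interface: 90° − 17.59° = 72.41°.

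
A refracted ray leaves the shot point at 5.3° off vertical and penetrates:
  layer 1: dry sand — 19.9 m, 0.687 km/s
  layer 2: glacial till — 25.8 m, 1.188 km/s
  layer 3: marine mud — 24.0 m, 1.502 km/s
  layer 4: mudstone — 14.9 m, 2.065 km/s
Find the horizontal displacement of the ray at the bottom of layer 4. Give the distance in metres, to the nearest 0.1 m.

Ray parameter p = sin 5.3° / 0.687 km/s = 1.3446e-01 s/km.
Layer 1: θ = 5.30°; offset = 19.9·tan 5.30° = 1.846 m.
Layer 2: sin θ = p·1.188 = 0.1597 → θ = 9.19°; offset = 25.8·tan 9.19° = 4.175 m.
Layer 3: sin θ = p·1.502 = 0.2020 → θ = 11.65°; offset = 24.0·tan 11.65° = 4.949 m.
Layer 4: sin θ = p·2.065 = 0.2776 → θ = 16.12°; offset = 14.9·tan 16.12° = 4.306 m.
Σ offsets = 15.276 m.

15.3 m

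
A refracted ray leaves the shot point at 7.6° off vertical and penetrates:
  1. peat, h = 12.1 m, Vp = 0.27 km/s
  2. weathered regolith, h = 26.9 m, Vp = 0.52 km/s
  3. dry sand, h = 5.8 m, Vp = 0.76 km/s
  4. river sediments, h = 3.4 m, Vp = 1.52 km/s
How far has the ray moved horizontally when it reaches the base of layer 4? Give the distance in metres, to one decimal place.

Ray parameter p = sin 7.6° / 0.27 km/s = 4.8984e-01 s/km.
Layer 1: θ = 7.60°; offset = 12.1·tan 7.60° = 1.614 m.
Layer 2: sin θ = p·0.52 = 0.2547 → θ = 14.76°; offset = 26.9·tan 14.76° = 7.086 m.
Layer 3: sin θ = p·0.76 = 0.3723 → θ = 21.86°; offset = 5.8·tan 21.86° = 2.326 m.
Layer 4: sin θ = p·1.52 = 0.7446 → θ = 48.12°; offset = 3.4·tan 48.12° = 3.792 m.
Total horizontal offset = 14.819 m.

14.8 m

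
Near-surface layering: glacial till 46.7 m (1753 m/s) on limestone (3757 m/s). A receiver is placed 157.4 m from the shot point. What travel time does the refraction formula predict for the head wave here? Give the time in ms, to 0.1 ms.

θ_c = arcsin(V₁/V₂) = arcsin(1753/3757) = 27.81°, cos θ_c = 0.8845.
Intercept time tᵢ = 2h cos θ_c / V₁ = 2·46.7·0.8845/1753 = 0.04712 s.
t = x/V₂ + tᵢ = 157.4/3757 + 0.04712 = 0.08902 s.

89.0 ms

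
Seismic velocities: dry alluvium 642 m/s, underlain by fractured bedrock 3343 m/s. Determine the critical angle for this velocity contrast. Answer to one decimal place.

11.1°

At critical incidence the refracted ray runs along the interface (θ₂ = 90°), so sin θ_c = V₁/V₂.
θ_c = arcsin(642/3343) = arcsin 0.1920 = 11.07°.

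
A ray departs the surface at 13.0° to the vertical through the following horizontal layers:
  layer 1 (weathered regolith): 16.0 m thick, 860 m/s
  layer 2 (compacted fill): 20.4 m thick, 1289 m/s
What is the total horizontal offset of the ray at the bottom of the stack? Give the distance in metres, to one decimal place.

Apply Snell's law at each interface; in layer i the horizontal offset is hᵢ·tan θᵢ.
Layer 1: θ = 13.00°; offset = 16.0·tan 13.00° = 3.694 m.
Layer 2: sin θ = 1289·sin 13.0°/860 = 0.3372, θ = 19.70°; offset = 20.4·tan 19.70° = 7.306 m.
Total horizontal offset = 11.000 m.

11.0 m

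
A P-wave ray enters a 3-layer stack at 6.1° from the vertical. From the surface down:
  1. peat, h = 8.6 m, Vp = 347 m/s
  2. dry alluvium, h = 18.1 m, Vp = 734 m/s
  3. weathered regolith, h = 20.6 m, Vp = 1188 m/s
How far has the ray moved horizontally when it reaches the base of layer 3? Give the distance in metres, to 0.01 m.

Apply Snell's law at each interface; in layer i the horizontal offset is hᵢ·tan θᵢ.
Layer 1: θ = 6.10°; offset = 8.6·tan 6.10° = 0.9191 m.
Layer 2: sin θ = 734·sin 6.1°/347 = 0.2248, θ = 12.99°; offset = 18.1·tan 12.99° = 4.1753 m.
Layer 3: sin θ = 1188·sin 6.1°/347 = 0.3638, θ = 21.33°; offset = 20.6·tan 21.33° = 8.0458 m.
Σ offsets = 13.1402 m.

13.14 m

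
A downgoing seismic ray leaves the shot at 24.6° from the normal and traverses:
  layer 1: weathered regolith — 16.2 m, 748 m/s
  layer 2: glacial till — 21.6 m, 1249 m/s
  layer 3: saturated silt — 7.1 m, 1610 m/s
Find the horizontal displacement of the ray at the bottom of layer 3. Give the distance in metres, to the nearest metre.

43 m

Apply Snell's law at each interface; in layer i the horizontal offset is hᵢ·tan θᵢ.
Layer 1: θ = 24.60°; offset = 16.2·tan 24.60° = 7.417 m.
Layer 2: sin θ = 1249·sin 24.6°/748 = 0.6951, θ = 44.04°; offset = 21.6·tan 44.04° = 20.885 m.
Layer 3: sin θ = 1610·sin 24.6°/748 = 0.8960, θ = 63.64°; offset = 7.1·tan 63.64° = 14.327 m.
Σ offsets = 42.628 m.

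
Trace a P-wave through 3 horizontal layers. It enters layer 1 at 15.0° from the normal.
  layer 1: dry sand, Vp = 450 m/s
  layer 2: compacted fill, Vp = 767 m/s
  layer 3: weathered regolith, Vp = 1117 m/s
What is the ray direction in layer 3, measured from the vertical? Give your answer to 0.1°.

40.0°

Snell's law across each interface conserves sin θ / V, so sin θ_3 = V_3·sin θ₁/V₁.
sin θ_3 = 1117 × sin 15.0° / 450 = 0.6424.
θ_3 = arcsin 0.6424 = 39.97°.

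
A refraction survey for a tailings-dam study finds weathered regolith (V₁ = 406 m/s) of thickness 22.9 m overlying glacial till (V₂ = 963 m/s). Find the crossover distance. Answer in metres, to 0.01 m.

71.80 m

x_cross = 2h·√((V₂+V₁)/(V₂−V₁)).
(V₂+V₁)/(V₂−V₁) = (963+406)/(963−406) = 2.4578; √ = 1.5677.
x_cross = 2·22.9·1.5677 = 71.80 m.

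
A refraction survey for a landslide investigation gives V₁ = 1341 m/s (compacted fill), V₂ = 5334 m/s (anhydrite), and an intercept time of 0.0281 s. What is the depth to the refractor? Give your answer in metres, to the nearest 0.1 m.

19.5 m

θ_c = arcsin(1341/5334) = 14.56°; cos θ_c = 0.9679.
tᵢ = 2h cos θ_c/V₁ ⇒ h = tᵢ·V₁/(2 cos θ_c) = 0.0281·1341/(2·0.9679) = 19.47 m.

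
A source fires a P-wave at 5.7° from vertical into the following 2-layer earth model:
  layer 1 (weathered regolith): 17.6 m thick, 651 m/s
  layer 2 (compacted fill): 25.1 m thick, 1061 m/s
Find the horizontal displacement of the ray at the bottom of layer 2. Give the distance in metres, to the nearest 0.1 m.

5.9 m

p = sin θ₁/V₁ = sin 5.7°/651 = 1.5256e-04 s/m is conserved through the stack.
Layer 1: θ = 5.70°; offset = 17.6·tan 5.70° = 1.757 m.
Layer 2: sin θ = p·1061 = 0.1619 → θ = 9.32°; offset = 25.1·tan 9.32° = 4.117 m.
Total horizontal offset = 5.874 m.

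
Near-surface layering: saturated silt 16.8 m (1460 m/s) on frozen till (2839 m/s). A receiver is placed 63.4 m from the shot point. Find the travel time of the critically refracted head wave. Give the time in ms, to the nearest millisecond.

42 ms

t = x/V₂ + 2h·√(V₂²−V₁²)/(V₁V₂).
√(V₂²−V₁²) = √(2839²−1460²) = 2434.8 m/s; delay term = 2·16.8·2434.8/(1460·2839) = 0.01974 s.
t = 63.4/2839 + 0.01974 = 0.04207 s.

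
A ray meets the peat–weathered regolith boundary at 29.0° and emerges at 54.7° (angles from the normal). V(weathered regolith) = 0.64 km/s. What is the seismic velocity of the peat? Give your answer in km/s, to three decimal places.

Snell's law: sin 29.0°/V₁ = sin 54.7°/V₂.
V₁ = V₂·sin 29.0°/sin 54.7° = 0.64 × 0.5940 = 0.380 km/s.

0.380 km/s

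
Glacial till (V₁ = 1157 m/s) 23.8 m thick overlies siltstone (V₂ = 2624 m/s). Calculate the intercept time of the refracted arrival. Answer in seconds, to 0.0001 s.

tᵢ = 2h·√(V₂²−V₁²)/(V₁V₂).
√(V₂²−V₁²) = √(2624²−1157²) = 2355.1 m/s.
tᵢ = 2·23.8·2355.1/(1157·2624) = 0.03693 s.

0.0369 s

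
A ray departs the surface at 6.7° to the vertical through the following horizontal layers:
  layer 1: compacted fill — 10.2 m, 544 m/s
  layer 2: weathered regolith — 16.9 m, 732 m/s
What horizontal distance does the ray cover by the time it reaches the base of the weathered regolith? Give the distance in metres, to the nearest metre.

Apply Snell's law at each interface; in layer i the horizontal offset is hᵢ·tan θᵢ.
Layer 1: θ = 6.70°; offset = 10.2·tan 6.70° = 1.198 m.
Layer 2: sin θ = 732·sin 6.7°/544 = 0.1570, θ = 9.03°; offset = 16.9·tan 9.03° = 2.686 m.
Summing the layer offsets gives 3.885 m.

4 m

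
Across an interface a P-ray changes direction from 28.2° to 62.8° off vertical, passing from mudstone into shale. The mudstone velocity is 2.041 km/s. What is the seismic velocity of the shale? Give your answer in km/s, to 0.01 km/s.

Snell's law: sin 28.2°/V₁ = sin 62.8°/V₂.
V₂ = V₁·sin 62.8°/sin 28.2° = 2.041 × 1.8822 = 3.84 km/s.

3.84 km/s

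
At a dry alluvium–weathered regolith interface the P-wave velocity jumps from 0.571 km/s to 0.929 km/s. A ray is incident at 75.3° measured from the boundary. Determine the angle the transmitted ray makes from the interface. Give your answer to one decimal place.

65.6°

Convert to the normal: θ₁ = 90° − 75.3° = 14.7°.
sin θ₁/V₁ = sin θ₂/V₂ ⇒ sin θ₂ = 0.929·sin 14.7°/0.571 = 0.929·0.2538/0.571 = 0.4129.
θ₂ = arcsin 0.4129 = 24.38° from the normal.
From the interface: 90° − 24.38° = 65.62°.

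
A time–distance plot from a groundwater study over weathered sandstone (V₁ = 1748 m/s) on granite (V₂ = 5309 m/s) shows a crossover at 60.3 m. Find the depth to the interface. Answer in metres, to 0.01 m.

21.42 m

h = (x_cross/2)·√((V₂−V₁)/(V₂+V₁)).
(V₂−V₁)/(V₂+V₁) = (5309−1748)/(5309+1748) = 0.5046; √ = 0.7104.
h = (60.3/2)·0.7104 = 21.42 m.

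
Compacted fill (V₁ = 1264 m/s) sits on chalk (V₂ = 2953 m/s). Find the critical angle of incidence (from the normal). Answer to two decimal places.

25.34°

At critical incidence the refracted ray runs along the interface (θ₂ = 90°), so sin θ_c = V₁/V₂.
θ_c = arcsin(1264/2953) = arcsin 0.4280 = 25.34°.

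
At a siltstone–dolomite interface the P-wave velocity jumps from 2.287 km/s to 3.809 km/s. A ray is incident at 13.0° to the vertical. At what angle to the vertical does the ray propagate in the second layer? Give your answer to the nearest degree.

22°

sin θ₁/V₁ = sin θ₂/V₂ ⇒ sin θ₂ = 3.809·sin 13.0°/2.287 = 3.809·0.2250/2.287 = 0.3747.
θ₂ = arcsin 0.3747 = 22.00° from the normal.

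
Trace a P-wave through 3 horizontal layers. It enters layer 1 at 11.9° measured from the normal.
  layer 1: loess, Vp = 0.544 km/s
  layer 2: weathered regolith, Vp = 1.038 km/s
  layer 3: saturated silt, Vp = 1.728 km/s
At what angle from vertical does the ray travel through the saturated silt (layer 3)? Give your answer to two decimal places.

Ray parameter p = sin 11.9° / 0.544 = 3.7905e-01 s/km.
sin θ_3 = p·V_3 = 3.7905e-01 × 1.728 = 0.6550.
θ_3 = arcsin 0.6550 = 40.92°.

40.92°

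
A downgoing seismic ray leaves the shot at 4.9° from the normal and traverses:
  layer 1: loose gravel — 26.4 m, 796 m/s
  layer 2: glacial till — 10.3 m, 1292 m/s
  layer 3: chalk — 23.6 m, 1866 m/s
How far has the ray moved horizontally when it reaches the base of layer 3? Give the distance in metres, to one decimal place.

Ray parameter p = sin 4.9° / 796 m/s = 1.0731e-04 s/m.
Layer 1: θ = 4.90°; offset = 26.4·tan 4.90° = 2.263 m.
Layer 2: sin θ = p·1292 = 0.1386 → θ = 7.97°; offset = 10.3·tan 7.97° = 1.442 m.
Layer 3: sin θ = p·1866 = 0.2002 → θ = 11.55°; offset = 23.6·tan 11.55° = 4.823 m.
Summing the layer offsets gives 8.528 m.

8.5 m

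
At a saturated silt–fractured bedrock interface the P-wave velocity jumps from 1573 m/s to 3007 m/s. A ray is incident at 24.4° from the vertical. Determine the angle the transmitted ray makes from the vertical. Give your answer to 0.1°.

Snell's law: sin θ₂ = (V₂/V₁)·sin θ₁ = (3007/1573)·sin 24.4° = 0.7897.
θ₂ = sin⁻¹(0.7897) = 52.16° (from vertical).

52.2°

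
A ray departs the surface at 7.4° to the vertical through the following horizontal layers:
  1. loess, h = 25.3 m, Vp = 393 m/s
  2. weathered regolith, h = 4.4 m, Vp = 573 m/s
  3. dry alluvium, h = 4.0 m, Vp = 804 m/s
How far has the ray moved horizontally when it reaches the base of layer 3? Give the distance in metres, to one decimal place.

5.2 m

Apply Snell's law at each interface; in layer i the horizontal offset is hᵢ·tan θᵢ.
Layer 1: θ = 7.40°; offset = 25.3·tan 7.40° = 3.286 m.
Layer 2: sin θ = 573·sin 7.4°/393 = 0.1878, θ = 10.82°; offset = 4.4·tan 10.82° = 0.841 m.
Layer 3: sin θ = 804·sin 7.4°/393 = 0.2635, θ = 15.28°; offset = 4.0·tan 15.28° = 1.093 m.
Summing the layer offsets gives 5.220 m.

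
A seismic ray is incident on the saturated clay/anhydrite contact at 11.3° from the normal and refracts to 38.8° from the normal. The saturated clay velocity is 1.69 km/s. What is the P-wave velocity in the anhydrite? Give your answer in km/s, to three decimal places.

5.404 km/s

Snell's law: sin 11.3°/V₁ = sin 38.8°/V₂.
V₂ = V₁·sin 38.8°/sin 11.3° = 1.69 × 3.1978 = 5.404 km/s.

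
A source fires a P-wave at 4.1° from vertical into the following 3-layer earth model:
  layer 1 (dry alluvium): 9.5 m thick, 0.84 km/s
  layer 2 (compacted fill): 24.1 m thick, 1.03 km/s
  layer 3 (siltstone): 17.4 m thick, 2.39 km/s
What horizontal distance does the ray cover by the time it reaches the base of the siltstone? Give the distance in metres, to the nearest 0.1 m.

6.4 m

p = sin θ₁/V₁ = sin 4.1°/0.84 = 8.5116e-02 s/km is conserved through the stack.
Layer 1: θ = 4.10°; offset = 9.5·tan 4.10° = 0.681 m.
Layer 2: sin θ = p·1.03 = 0.0877 → θ = 5.03°; offset = 24.1·tan 5.03° = 2.121 m.
Layer 3: sin θ = p·2.39 = 0.2034 → θ = 11.74°; offset = 17.4·tan 11.74° = 3.615 m.
Total horizontal offset = 6.417 m.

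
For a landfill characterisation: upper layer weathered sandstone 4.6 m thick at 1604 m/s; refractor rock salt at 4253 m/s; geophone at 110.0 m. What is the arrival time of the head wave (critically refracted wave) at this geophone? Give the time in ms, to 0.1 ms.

θ_c = arcsin(V₁/V₂) = arcsin(1604/4253) = 22.16°, cos θ_c = 0.9262.
Intercept time tᵢ = 2h cos θ_c / V₁ = 2·4.6·0.9262/1604 = 0.00531 s.
t = x/V₂ + tᵢ = 110.0/4253 + 0.00531 = 0.03118 s.

31.2 ms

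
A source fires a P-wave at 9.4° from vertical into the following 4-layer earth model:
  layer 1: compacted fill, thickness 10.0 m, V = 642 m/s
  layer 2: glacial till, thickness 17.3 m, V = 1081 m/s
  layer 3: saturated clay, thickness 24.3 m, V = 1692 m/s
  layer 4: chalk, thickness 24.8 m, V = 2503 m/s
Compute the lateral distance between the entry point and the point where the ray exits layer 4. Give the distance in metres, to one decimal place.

38.7 m

Ray parameter p = sin 9.4° / 642 m/s = 2.5440e-04 s/m.
Layer 1: θ = 9.40°; offset = 10.0·tan 9.40° = 1.655 m.
Layer 2: sin θ = p·1081 = 0.2750 → θ = 15.96°; offset = 17.3·tan 15.96° = 4.948 m.
Layer 3: sin θ = p·1692 = 0.4304 → θ = 25.50°; offset = 24.3·tan 25.50° = 11.588 m.
Layer 4: sin θ = p·2503 = 0.6368 → θ = 39.55°; offset = 24.8·tan 39.55° = 20.481 m.
Summing the layer offsets gives 38.673 m.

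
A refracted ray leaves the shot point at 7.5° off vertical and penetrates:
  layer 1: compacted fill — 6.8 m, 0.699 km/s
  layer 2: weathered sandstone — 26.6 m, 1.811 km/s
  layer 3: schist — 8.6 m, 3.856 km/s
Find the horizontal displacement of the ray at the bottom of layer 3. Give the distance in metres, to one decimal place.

Ray parameter p = sin 7.5° / 0.699 km/s = 1.8673e-01 s/km.
Layer 1: θ = 7.50°; offset = 6.8·tan 7.50° = 0.895 m.
Layer 2: sin θ = p·1.811 = 0.3382 → θ = 19.77°; offset = 26.6·tan 19.77° = 9.559 m.
Layer 3: sin θ = p·3.856 = 0.7200 → θ = 46.06°; offset = 8.6·tan 46.06° = 8.924 m.
Total horizontal offset = 19.377 m.

19.4 m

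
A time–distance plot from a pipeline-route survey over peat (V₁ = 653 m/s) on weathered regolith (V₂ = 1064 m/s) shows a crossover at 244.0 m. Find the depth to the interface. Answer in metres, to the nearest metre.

60 m

x_cross = 2h·√((V₂+V₁)/(V₂−V₁)) → h = x_cross / (2·√((V₂+V₁)/(V₂−V₁))).
√((V₂+V₁)/(V₂−V₁)) = √((1064+653)/(1064−653)) = 2.0439.
h = 244.0 / (2·2.0439) = 59.69 m.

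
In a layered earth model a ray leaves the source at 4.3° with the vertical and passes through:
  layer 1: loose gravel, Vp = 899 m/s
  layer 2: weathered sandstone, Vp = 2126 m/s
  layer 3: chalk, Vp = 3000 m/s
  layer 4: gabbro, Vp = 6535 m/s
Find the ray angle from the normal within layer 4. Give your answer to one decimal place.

33.0°

Snell's law across each interface conserves sin θ / V, so sin θ_4 = V_4·sin θ₁/V₁.
sin θ_4 = 6535 × sin 4.3° / 899 = 0.5450.
θ_4 = arcsin 0.5450 = 33.03°.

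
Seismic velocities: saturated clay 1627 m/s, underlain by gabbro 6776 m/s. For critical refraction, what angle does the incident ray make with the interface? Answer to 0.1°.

Critical incidence: sin θ_c = V₁/V₂ = 1627/6776 = 0.2401.
θ_c = arcsin 0.2401 = 13.89°.
Measured from the interface: 90° − 13.89° = 76.11°.

76.1°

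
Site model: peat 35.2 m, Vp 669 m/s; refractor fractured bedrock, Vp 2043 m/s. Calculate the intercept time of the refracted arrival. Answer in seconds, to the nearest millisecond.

θ_c = arcsin(V₁/V₂) = arcsin(669/2043) = 19.11°; cos θ_c = 0.9449.
tᵢ = 2h·cos θ_c / V₁ = 2·35.2·0.9449 / 669 = 0.09943 s.

0.099 s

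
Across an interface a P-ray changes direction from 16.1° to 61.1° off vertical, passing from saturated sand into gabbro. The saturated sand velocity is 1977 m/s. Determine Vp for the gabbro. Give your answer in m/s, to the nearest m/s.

6241 m/s

sin 16.1° = 0.2773; sin 61.1° = 0.8755.
V₂ = V₁·(sin θ₂/sin θ₁) = 1977·(0.8755/0.2773) = 6241.26 m/s.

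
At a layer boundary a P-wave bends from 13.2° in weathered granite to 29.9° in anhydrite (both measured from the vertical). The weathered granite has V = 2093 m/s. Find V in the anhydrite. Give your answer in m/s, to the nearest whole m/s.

Snell's law: sin 13.2°/V₁ = sin 29.9°/V₂.
V₂ = V₁·sin 29.9°/sin 13.2° = 2093 × 2.1830 = 4569.00 m/s.

4569 m/s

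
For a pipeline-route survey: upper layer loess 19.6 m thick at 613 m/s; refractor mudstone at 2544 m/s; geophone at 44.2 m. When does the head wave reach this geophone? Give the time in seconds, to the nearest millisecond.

0.079 s

θ_c = arcsin(V₁/V₂) = arcsin(613/2544) = 13.94°, cos θ_c = 0.9705.
Intercept time tᵢ = 2h cos θ_c / V₁ = 2·19.6·0.9705/613 = 0.06206 s.
t = x/V₂ + tᵢ = 44.2/2544 + 0.06206 = 0.07944 s.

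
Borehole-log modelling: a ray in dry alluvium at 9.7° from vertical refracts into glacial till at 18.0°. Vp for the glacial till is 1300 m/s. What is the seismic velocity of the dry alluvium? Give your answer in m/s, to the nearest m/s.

709 m/s

sin 9.7° = 0.1685; sin 18.0° = 0.3090.
V₁ = V₂·(sin θ₁/sin θ₂) = 1300·(0.1685/0.3090) = 708.82 m/s.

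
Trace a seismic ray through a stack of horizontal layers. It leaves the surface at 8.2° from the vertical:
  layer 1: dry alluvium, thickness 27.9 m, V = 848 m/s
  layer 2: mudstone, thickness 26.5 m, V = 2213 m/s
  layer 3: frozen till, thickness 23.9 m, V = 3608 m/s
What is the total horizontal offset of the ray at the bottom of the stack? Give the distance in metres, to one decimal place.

32.9 m

p = sin θ₁/V₁ = sin 8.2°/848 = 1.6819e-04 s/m is conserved through the stack.
Layer 1: θ = 8.20°; offset = 27.9·tan 8.20° = 4.020 m.
Layer 2: sin θ = p·2213 = 0.3722 → θ = 21.85°; offset = 26.5·tan 21.85° = 10.627 m.
Layer 3: sin θ = p·3608 = 0.6068 → θ = 37.36°; offset = 23.9·tan 37.36° = 18.248 m.
Total horizontal offset = 32.895 m.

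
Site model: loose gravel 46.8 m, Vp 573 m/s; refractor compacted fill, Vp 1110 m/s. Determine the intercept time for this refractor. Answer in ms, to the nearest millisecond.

tᵢ = 2h·√(V₂²−V₁²)/(V₁V₂).
√(V₂²−V₁²) = √(1110²−573²) = 950.7 m/s.
tᵢ = 2·46.8·950.7/(573·1110) = 0.13990 s.

140 ms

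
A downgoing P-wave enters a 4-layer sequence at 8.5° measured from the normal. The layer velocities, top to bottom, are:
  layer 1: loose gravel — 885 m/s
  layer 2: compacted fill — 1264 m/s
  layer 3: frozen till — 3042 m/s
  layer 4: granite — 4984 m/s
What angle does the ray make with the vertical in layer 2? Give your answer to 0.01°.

12.19°

Ray parameter p = sin 8.5° / 885 = 1.6702e-04 s/m.
sin θ_2 = p·V_2 = 1.6702e-04 × 1264 = 0.2111.
θ_2 = arcsin 0.2111 = 12.19°.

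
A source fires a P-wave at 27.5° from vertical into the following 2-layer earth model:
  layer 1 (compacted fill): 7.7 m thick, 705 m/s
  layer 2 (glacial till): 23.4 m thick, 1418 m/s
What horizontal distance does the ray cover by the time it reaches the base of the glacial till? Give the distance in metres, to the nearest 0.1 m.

Ray parameter p = sin 27.5° / 705 m/s = 6.5496e-04 s/m.
Layer 1: θ = 27.50°; offset = 7.7·tan 27.50° = 4.008 m.
Layer 2: sin θ = p·1418 = 0.9287 → θ = 68.24°; offset = 23.4·tan 68.24° = 58.619 m.
Summing the layer offsets gives 62.628 m.

62.6 m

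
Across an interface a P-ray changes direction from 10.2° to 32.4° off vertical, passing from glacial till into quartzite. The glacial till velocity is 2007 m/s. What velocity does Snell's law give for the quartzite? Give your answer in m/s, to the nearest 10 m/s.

sin 10.2° = 0.1771; sin 32.4° = 0.5358.
V₂ = V₁·(sin θ₂/sin θ₁) = 2007·(0.5358/0.1771) = 6072.82 m/s.

6070 m/s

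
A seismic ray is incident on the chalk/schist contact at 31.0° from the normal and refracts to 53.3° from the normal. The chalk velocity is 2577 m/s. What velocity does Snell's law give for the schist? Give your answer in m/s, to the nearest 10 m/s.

sin 31.0° = 0.5150; sin 53.3° = 0.8018.
V₂ = V₁·(sin θ₂/sin θ₁) = 2577·(0.8018/0.5150) = 4011.70 m/s.

4010 m/s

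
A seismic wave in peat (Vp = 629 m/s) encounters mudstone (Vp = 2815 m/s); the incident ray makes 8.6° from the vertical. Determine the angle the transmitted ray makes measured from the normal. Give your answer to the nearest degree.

Snell's law: sin θ₂ = (V₂/V₁)·sin θ₁ = (2815/629)·sin 8.6° = 0.6692.
θ₂ = arcsin 0.6692 = 42.01° from the normal.

42°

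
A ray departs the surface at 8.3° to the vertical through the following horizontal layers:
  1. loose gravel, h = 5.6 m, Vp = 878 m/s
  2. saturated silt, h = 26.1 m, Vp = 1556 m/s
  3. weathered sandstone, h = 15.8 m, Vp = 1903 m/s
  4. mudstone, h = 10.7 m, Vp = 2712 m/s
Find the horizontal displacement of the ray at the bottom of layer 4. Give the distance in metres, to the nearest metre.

18 m

Apply Snell's law at each interface; in layer i the horizontal offset is hᵢ·tan θᵢ.
Layer 1: θ = 8.30°; offset = 5.6·tan 8.30° = 0.817 m.
Layer 2: sin θ = 1556·sin 8.3°/878 = 0.2558, θ = 14.82°; offset = 26.1·tan 14.82° = 6.907 m.
Layer 3: sin θ = 1903·sin 8.3°/878 = 0.3129, θ = 18.23°; offset = 15.8·tan 18.23° = 5.205 m.
Layer 4: sin θ = 2712·sin 8.3°/878 = 0.4459, θ = 26.48°; offset = 10.7·tan 26.48° = 5.330 m.
Total horizontal offset = 18.259 m.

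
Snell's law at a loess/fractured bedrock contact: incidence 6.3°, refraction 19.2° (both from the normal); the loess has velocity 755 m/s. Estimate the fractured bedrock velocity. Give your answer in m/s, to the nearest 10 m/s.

2260 m/s

sin 6.3° = 0.1097; sin 19.2° = 0.3289.
V₂ = V₁·(sin θ₂/sin θ₁) = 755·(0.3289/0.1097) = 2262.69 m/s.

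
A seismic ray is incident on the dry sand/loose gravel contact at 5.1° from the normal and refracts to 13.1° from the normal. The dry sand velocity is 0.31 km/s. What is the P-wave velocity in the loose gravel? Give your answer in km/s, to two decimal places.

Snell's law: sin 5.1°/V₁ = sin 13.1°/V₂.
V₂ = V₁·sin 13.1°/sin 5.1° = 0.31 × 2.5497 = 0.79 km/s.

0.79 km/s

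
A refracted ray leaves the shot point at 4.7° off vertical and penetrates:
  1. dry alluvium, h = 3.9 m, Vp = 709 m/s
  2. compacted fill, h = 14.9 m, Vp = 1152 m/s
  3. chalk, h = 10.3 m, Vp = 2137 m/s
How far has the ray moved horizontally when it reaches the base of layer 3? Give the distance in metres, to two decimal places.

4.95 m

Apply Snell's law at each interface; in layer i the horizontal offset is hᵢ·tan θᵢ.
Layer 1: θ = 4.70°; offset = 3.9·tan 4.70° = 0.3206 m.
Layer 2: sin θ = 1152·sin 4.7°/709 = 0.1331, θ = 7.65°; offset = 14.9·tan 7.65° = 2.0015 m.
Layer 3: sin θ = 2137·sin 4.7°/709 = 0.2470, θ = 14.30°; offset = 10.3·tan 14.30° = 2.6251 m.
Σ offsets = 4.9473 m.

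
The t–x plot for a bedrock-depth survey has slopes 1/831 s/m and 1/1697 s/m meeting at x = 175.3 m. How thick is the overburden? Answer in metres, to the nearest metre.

51 m

x_cross = 2h·√((V₂+V₁)/(V₂−V₁)) → h = x_cross / (2·√((V₂+V₁)/(V₂−V₁))).
√((V₂+V₁)/(V₂−V₁)) = √((1697+831)/(1697−831)) = 1.7086.
h = 175.3 / (2·1.7086) = 51.30 m.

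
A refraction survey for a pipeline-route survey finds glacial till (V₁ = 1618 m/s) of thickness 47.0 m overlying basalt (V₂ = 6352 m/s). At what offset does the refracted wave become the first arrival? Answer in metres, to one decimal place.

122.0 m

x_cross = 2h·√((V₂+V₁)/(V₂−V₁)).
(V₂+V₁)/(V₂−V₁) = (6352+1618)/(6352−1618) = 1.6836; √ = 1.2975.
x_cross = 2·47.0·1.2975 = 121.97 m.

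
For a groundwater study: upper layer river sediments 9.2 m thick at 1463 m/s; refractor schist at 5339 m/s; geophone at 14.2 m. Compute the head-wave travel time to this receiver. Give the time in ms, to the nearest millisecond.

15 ms

θ_c = arcsin(V₁/V₂) = arcsin(1463/5339) = 15.90°, cos θ_c = 0.9617.
Intercept time tᵢ = 2h cos θ_c / V₁ = 2·9.2·0.9617/1463 = 0.01210 s.
t = x/V₂ + tᵢ = 14.2/5339 + 0.01210 = 0.01476 s.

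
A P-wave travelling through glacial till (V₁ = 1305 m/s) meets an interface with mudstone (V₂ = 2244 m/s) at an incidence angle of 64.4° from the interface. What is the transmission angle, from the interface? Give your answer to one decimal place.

42.0°

Convert to the normal: θ₁ = 90° − 64.4° = 25.6°.
sin θ₁/V₁ = sin θ₂/V₂ ⇒ sin θ₂ = 2244·sin 25.6°/1305 = 2244·0.4321/1305 = 0.7430.
θ₂ = arcsin 0.7430 = 47.99° from the normal.
From the interface: 90° − 47.99° = 42.01°.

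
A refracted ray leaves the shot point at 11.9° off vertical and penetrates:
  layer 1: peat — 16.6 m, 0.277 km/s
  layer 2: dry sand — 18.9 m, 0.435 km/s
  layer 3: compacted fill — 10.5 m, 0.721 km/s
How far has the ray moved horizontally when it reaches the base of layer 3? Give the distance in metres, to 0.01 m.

16.65 m

p = sin θ₁/V₁ = sin 11.9°/0.277 = 7.4442e-01 s/km is conserved through the stack.
Layer 1: θ = 11.90°; offset = 16.6·tan 11.90° = 3.4982 m.
Layer 2: sin θ = p·0.435 = 0.3238 → θ = 18.89°; offset = 18.9·tan 18.89° = 6.4688 m.
Layer 3: sin θ = p·0.721 = 0.5367 → θ = 32.46°; offset = 10.5·tan 32.46° = 6.6792 m.
Total horizontal offset = 16.6462 m.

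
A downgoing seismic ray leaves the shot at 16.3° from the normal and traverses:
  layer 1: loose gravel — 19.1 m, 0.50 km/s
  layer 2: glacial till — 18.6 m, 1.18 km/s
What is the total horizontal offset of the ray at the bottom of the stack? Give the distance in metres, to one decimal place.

22.0 m

Ray parameter p = sin 16.3° / 0.50 km/s = 5.6133e-01 s/km.
Layer 1: θ = 16.30°; offset = 19.1·tan 16.30° = 5.585 m.
Layer 2: sin θ = p·1.18 = 0.6624 → θ = 41.48°; offset = 18.6·tan 41.48° = 16.445 m.
Summing the layer offsets gives 22.030 m.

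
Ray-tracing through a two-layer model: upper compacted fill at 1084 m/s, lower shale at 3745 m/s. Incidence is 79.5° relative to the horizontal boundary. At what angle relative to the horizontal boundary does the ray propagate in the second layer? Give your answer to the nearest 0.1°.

51.0°

Convert to the normal: θ₁ = 90° − 79.5° = 10.5°.
sin θ₁/V₁ = sin θ₂/V₂ ⇒ sin θ₂ = 3745·sin 10.5°/1084 = 3745·0.1822/1084 = 0.6296.
θ₂ = sin⁻¹(0.6296) = 39.02° (from vertical).
From the interface: 90° − 39.02° = 50.98°.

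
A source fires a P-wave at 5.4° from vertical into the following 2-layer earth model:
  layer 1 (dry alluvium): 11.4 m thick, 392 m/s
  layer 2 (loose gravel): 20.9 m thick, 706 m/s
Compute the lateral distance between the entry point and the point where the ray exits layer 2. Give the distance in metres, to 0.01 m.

Apply Snell's law at each interface; in layer i the horizontal offset is hᵢ·tan θᵢ.
Layer 1: θ = 5.40°; offset = 11.4·tan 5.40° = 1.0776 m.
Layer 2: sin θ = 706·sin 5.4°/392 = 0.1695, θ = 9.76°; offset = 20.9·tan 9.76° = 3.5944 m.
Summing the layer offsets gives 4.6720 m.

4.67 m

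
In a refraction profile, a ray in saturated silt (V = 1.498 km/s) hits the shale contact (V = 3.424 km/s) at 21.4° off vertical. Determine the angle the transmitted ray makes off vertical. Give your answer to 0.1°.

Snell's law: sin θ₂ = (V₂/V₁)·sin θ₁ = (3.424/1.498)·sin 21.4° = 0.8340.
θ₂ = sin⁻¹(0.8340) = 56.51° (from vertical).

56.5°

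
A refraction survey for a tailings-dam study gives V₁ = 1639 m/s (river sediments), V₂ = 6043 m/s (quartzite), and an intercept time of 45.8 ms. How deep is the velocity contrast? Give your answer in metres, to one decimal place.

θ_c = arcsin(1639/6043) = 15.74°; cos θ_c = 0.9625.
tᵢ = 2h cos θ_c/V₁ ⇒ h = tᵢ·V₁/(2 cos θ_c) = 0.0458·1639/(2·0.9625) = 38.99 m.

39.0 m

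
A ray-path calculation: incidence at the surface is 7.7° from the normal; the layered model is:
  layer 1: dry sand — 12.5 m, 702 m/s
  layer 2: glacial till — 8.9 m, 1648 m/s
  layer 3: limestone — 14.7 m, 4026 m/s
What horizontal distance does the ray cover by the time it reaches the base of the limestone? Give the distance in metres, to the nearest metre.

22 m

p = sin θ₁/V₁ = sin 7.7°/702 = 1.9086e-04 s/m is conserved through the stack.
Layer 1: θ = 7.70°; offset = 12.5·tan 7.70° = 1.690 m.
Layer 2: sin θ = p·1648 = 0.3145 → θ = 18.33°; offset = 8.9·tan 18.33° = 2.949 m.
Layer 3: sin θ = p·4026 = 0.7684 → θ = 50.21°; offset = 14.7·tan 50.21° = 17.651 m.
Summing the layer offsets gives 22.290 m.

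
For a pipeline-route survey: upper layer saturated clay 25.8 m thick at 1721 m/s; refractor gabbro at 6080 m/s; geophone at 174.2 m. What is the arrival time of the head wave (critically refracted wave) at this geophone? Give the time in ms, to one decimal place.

57.4 ms

θ_c = arcsin(V₁/V₂) = arcsin(1721/6080) = 16.44°, cos θ_c = 0.9591.
Intercept time tᵢ = 2h cos θ_c / V₁ = 2·25.8·0.9591/1721 = 0.02876 s.
t = x/V₂ + tᵢ = 174.2/6080 + 0.02876 = 0.05741 s.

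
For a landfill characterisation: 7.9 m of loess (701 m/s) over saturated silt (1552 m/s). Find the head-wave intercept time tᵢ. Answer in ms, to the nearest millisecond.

20 ms

θ_c = arcsin(V₁/V₂) = arcsin(701/1552) = 26.85°; cos θ_c = 0.8922.
tᵢ = 2h·cos θ_c / V₁ = 2·7.9·0.8922 / 701 = 0.02011 s.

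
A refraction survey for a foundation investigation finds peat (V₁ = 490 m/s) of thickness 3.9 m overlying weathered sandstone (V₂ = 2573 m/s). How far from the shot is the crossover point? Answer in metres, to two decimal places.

θ_c = arcsin(490/2573) = 10.98°, so cos θ_c = 0.9817 and tᵢ = 2h cos θ_c/V₁ = 0.0156 s.
At crossover x/V₁ = x/V₂ + tᵢ ⇒ x = tᵢ/(1/V₁ − 1/V₂) = 0.01563/(2.0408e-03 − 3.8865e-04) = 9.46 m.

9.46 m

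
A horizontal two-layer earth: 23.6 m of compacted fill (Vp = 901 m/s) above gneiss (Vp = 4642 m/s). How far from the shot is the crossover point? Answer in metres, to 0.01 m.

57.45 m

x_cross = 2h·√((V₂+V₁)/(V₂−V₁)).
(V₂+V₁)/(V₂−V₁) = (4642+901)/(4642−901) = 1.4817; √ = 1.2172.
x_cross = 2·23.6·1.2172 = 57.45 m.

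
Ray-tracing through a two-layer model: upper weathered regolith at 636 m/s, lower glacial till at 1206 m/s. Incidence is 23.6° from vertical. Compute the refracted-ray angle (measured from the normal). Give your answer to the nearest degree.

49°

sin θ₁/V₁ = sin θ₂/V₂ ⇒ sin θ₂ = 1206·sin 23.6°/636 = 1206·0.4003/636 = 0.7592.
θ₂ = arcsin 0.7592 = 49.39° from the normal.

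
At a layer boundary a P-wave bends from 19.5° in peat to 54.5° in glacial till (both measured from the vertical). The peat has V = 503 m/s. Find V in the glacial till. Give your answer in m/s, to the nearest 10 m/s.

Snell's law: sin 19.5°/V₁ = sin 54.5°/V₂.
V₂ = V₁·sin 54.5°/sin 19.5° = 503 × 2.4389 = 1226.76 m/s.

1230 m/s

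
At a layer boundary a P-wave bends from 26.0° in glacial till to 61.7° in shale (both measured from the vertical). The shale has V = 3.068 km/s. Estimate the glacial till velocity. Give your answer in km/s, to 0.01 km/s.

1.53 km/s

sin 26.0° = 0.4384; sin 61.7° = 0.8805.
V₁ = V₂·(sin θ₁/sin θ₂) = 3.068·(0.4384/0.8805) = 1.53 km/s.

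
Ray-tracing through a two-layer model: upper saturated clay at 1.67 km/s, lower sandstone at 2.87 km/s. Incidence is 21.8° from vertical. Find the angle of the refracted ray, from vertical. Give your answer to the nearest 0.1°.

Snell's law: sin θ₂ = (V₂/V₁)·sin θ₁ = (2.87/1.67)·sin 21.8° = 0.6382.
θ₂ = arcsin 0.6382 = 39.66° from the normal.

39.7°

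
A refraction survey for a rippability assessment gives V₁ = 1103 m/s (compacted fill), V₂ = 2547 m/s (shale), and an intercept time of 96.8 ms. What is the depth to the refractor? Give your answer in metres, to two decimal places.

h = tᵢ·V₁·V₂ / (2·√(V₂²−V₁²)).
√(V₂²−V₁²) = √(2547² − 1103²) = 2295.8 m/s.
h = 0.0968 s × 1103 × 2547 / (2 × 2295.8) = 59.23 m.

59.23 m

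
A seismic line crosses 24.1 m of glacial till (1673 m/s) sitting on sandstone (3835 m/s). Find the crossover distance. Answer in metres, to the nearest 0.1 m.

76.9 m

x_cross = 2h·√((V₂+V₁)/(V₂−V₁)).
(V₂+V₁)/(V₂−V₁) = (3835+1673)/(3835−1673) = 2.5476; √ = 1.5961.
x_cross = 2·24.1·1.5961 = 76.93 m.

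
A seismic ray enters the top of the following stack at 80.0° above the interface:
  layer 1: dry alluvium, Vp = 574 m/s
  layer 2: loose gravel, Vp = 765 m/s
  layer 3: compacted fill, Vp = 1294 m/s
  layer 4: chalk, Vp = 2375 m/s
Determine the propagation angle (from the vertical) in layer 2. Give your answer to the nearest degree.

13°

From the normal: θ₁ = 90° − 80.0° = 10.0°.
Snell's law across each interface conserves sin θ / V, so sin θ_2 = V_2·sin θ₁/V₁.
sin θ_2 = 765 × sin 10.0° / 574 = 0.2314.
θ_2 = 13.38° from the vertical.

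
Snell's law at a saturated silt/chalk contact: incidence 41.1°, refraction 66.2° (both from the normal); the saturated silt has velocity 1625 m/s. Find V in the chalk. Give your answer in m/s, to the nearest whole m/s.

2262 m/s

Snell's law: sin 41.1°/V₁ = sin 66.2°/V₂.
V₂ = V₁·sin 66.2°/sin 41.1° = 1625 × 1.3918 = 2261.74 m/s.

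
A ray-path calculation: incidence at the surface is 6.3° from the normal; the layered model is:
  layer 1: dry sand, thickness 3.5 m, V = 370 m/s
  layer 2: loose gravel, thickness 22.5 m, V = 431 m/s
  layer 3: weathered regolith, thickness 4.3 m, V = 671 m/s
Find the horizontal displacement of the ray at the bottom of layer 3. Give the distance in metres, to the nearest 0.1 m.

4.2 m

Apply Snell's law at each interface; in layer i the horizontal offset is hᵢ·tan θᵢ.
Layer 1: θ = 6.30°; offset = 3.5·tan 6.30° = 0.386 m.
Layer 2: sin θ = 431·sin 6.3°/370 = 0.1278, θ = 7.34°; offset = 22.5·tan 7.34° = 2.900 m.
Layer 3: sin θ = 671·sin 6.3°/370 = 0.1990, θ = 11.48°; offset = 4.3·tan 11.48° = 0.873 m.
Summing the layer offsets gives 4.159 m.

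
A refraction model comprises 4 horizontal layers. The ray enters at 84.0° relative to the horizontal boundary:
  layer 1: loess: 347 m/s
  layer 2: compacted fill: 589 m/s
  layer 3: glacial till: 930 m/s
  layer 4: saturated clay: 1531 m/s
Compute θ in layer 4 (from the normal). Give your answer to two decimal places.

27.46°

From the normal: θ₁ = 90° − 84.0° = 6.0°.
Ray parameter p = sin 6.0° / 347 = 3.0123e-04 s/m.
sin θ_4 = p·V_4 = 3.0123e-04 × 1531 = 0.4612.
θ_4 = arcsin 0.4612 = 27.46°.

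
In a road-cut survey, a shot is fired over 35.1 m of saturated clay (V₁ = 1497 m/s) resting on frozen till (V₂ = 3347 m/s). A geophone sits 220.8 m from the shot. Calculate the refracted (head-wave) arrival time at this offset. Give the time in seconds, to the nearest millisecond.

θ_c = arcsin(V₁/V₂) = arcsin(1497/3347) = 26.57°, cos θ_c = 0.8944.
Intercept time tᵢ = 2h cos θ_c / V₁ = 2·35.1·0.8944/1497 = 0.04194 s.
t = x/V₂ + tᵢ = 220.8/3347 + 0.04194 = 0.10791 s.

0.108 s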